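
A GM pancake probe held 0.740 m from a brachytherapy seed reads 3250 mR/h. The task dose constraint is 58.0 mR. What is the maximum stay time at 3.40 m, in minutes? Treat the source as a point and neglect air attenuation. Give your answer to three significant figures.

22.6 min

Using I₁d₁² = I₂d₂², rate at 3.40 m:
(0.740/3.40)² = 0.04737, so 3250 × 0.04737 = 154.0 mR/h.
Stay time = 58.0 mR ÷ 154.0 mR/h = 0.3766 h = 22.60 min.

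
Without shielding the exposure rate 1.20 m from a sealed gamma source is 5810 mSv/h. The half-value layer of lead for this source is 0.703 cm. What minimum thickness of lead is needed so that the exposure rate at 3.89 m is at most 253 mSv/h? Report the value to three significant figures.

0.793 cm

At 3.89 m, distance alone gives (1.20/3.89)² = 0.09516, so 5810 × 0.09516 = 552.9 mSv/h.
Further attenuation needed: 552.9/253 = 2.185.
n = log₂(2.185) = 1.128 half-value layers.
Thickness = 1.128 × 0.703 cm = 0.7930 cm.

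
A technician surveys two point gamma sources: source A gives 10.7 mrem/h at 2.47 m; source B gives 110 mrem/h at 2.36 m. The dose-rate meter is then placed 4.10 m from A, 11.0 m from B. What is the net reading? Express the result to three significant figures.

8.95 mrem/h

By superposition, sum each source's inverse-square contribution:
A: 10.7 × (2.47/4.10)² = 3.883 mrem/h
B: 110 × (2.36/11.0)² = 5.063 mrem/h
Total = 3.883 + 5.063 = 8.946 mrem/h.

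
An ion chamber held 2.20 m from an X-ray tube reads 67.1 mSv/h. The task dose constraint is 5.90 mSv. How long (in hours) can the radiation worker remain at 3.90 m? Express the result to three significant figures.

Since intensity falls as 1/r², rate at 3.90 m:
67.1 × (2.20/3.90)² = 67.1 × 0.3182 = 21.35 mSv/h.
Stay time = 5.90 mSv ÷ 21.35 mSv/h = 0.2763 h.

0.276 h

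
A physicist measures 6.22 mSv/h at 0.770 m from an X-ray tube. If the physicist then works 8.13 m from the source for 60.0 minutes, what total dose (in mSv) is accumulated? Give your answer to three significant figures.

0.0558 mSv

Since intensity falls as 1/r², rate at 8.13 m:
6.22 × (0.770/8.13)² = 6.22 × 0.008970 = 0.05579 mSv/h.
Dose = rate × time = 0.05579 mSv/h × 1.000 h = 0.05579 mSv.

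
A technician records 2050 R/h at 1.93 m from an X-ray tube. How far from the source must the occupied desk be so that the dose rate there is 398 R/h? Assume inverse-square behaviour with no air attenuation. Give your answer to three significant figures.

By the inverse-square law, d₂ = d₁·√(I₁/I₂).
I₁/I₂ = 2050/398 = 5.151, so d₂ = 1.93 × √5.151 = 4.380 m.

4.38 m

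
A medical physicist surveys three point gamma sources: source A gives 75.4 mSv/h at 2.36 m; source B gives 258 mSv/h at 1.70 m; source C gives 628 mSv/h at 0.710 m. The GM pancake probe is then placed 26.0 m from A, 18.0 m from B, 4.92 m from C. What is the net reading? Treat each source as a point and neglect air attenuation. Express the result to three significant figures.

Each source contributes Iᵢ·(dᵢ/rᵢ)²; contributions add.
A: 75.4 × (2.36/26.0)² = 0.6212 mSv/h
B: 258 × (1.70/18.0)² = 2.301 mSv/h
C: 628 × (0.710/4.92)² = 13.08 mSv/h
Total = 0.6212 + 2.301 + 13.08 = 16.00 mSv/h.

16.0 mSv/h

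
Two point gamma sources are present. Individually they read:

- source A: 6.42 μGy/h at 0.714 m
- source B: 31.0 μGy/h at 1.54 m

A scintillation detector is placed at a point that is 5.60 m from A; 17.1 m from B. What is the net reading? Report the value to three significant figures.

0.356 μGy/h

Each source contributes Iᵢ·(dᵢ/rᵢ)²; contributions add.
A: 6.42 × (0.714/5.60)² = 0.1044 μGy/h
B: 31.0 × (1.54/17.1)² = 0.2514 μGy/h
Total = 0.1044 + 0.2514 = 0.3558 μGy/h.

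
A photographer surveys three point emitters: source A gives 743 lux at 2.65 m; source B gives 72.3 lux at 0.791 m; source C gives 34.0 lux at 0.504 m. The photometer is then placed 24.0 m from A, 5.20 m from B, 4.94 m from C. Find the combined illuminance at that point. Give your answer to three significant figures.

11.1 lux

Each source contributes Iᵢ·(dᵢ/rᵢ)²; contributions add.
A: 743 × (2.65/24.0)² = 9.059 lux
B: 72.3 × (0.791/5.20)² = 1.673 lux
C: 34.0 × (0.504/4.94)² = 0.3539 lux
Total = 9.059 + 1.673 + 0.3539 = 11.09 lux.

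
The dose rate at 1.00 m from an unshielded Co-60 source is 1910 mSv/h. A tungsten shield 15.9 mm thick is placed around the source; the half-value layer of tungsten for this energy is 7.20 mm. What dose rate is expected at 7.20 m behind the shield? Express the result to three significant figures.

7.97 mSv/h

Distance alone: (1.00/7.20)² = 0.01929, so 1910 × 0.01929 = 36.84 mSv/h.
Shield: 15.9/7.20 = 2.208 half-value layers → attenuation 2^(−2.208) = 0.2164.
Combined: 36.84 × 0.2164 = 7.972 mSv/h.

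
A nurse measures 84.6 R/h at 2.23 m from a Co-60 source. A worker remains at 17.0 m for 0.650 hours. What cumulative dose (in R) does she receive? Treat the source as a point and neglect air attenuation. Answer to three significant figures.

0.946 R

By the inverse-square law, rate at 17.0 m:
84.6 × (2.23/17.0)² = 84.6 × 0.01721 = 1.456 R/h.
Dose = rate × time = 1.456 R/h × 0.6500 h = 0.9464 R.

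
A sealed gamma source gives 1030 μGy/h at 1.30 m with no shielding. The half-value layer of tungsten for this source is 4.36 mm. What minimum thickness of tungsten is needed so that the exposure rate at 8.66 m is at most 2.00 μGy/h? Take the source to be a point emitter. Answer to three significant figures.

15.4 mm

At 8.66 m, distance alone gives 1030 × (1.30/8.66)² = 1030 × 0.02253 = 23.21 μGy/h.
Further attenuation needed: 23.21/2.00 = 11.61.
n = log₂(11.61) = 3.537 half-value layers.
Thickness = 3.537 × 4.36 mm = 15.42 mm.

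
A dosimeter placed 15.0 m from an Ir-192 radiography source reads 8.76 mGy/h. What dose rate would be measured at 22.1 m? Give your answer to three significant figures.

4.04 mGy/h

Using I₁d₁² = I₂d₂², scaling from 15.0 m to 22.1 m:
8.76 × (15.0/22.1)² = 8.76 × 0.4607 = 4.036 mGy/h.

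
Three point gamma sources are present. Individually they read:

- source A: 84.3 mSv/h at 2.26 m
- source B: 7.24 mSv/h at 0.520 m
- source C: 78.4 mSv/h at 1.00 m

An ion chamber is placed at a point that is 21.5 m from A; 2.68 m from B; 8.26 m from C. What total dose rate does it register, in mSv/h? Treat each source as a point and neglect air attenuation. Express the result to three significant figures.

2.35 mSv/h

Each source contributes Iᵢ·(dᵢ/rᵢ)²; contributions add.
A: 84.3 × (2.26/21.5)² = 0.9315 mSv/h
B: 7.24 × (0.520/2.68)² = 0.2726 mSv/h
C: 78.4 × (1.00/8.26)² = 1.149 mSv/h
Total = 0.9315 + 0.2726 + 1.149 = 2.353 mSv/h.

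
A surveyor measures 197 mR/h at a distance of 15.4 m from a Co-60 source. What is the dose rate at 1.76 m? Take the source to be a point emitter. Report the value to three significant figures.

Intensity scales as (d₁/d₂)², so the rate at 1.76 m is
197 × (15.4/1.76)² = 197 × 76.56 = 15080 mR/h.

15100 mR/h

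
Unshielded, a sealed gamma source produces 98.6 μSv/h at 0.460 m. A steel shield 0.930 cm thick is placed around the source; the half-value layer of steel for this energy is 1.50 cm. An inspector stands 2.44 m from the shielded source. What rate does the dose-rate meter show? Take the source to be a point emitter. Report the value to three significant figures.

Distance alone: (0.460/2.44)² = 0.03554, so 98.6 × 0.03554 = 3.504 μSv/h.
Shield: 0.930/1.50 = 0.6200 half-value layers → attenuation 2^(−0.6200) = 0.6507.
Combined: 3.504 × 0.6507 = 2.280 μSv/h.

2.28 μSv/h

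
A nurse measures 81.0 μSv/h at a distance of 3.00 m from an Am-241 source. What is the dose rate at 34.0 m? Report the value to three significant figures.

Intensity scales as (d₁/d₂)², so the rate at 34.0 m is
(3.00/34.0)² = 0.007785, so 81.0 × 0.007785 = 0.6306 μSv/h.

0.631 μSv/h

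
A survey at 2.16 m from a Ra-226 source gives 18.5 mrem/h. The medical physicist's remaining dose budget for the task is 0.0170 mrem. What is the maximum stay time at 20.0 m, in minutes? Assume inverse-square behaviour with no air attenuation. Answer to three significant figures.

4.73 min

Since intensity falls as 1/r², rate at 20.0 m:
18.5 × (2.16/20.0)² = 18.5 × 0.01166 = 0.2157 mrem/h.
Stay time = 0.0170 mrem ÷ 0.2157 mrem/h = 0.07881 h = 4.729 min.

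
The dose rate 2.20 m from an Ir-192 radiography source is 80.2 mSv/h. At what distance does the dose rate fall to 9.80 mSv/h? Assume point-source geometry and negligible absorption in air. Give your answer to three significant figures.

6.29 m

By the inverse-square law, d₂ = d₁·√(I₁/I₂).
I₁/I₂ = 80.2/9.80 = 8.184, so d₂ = 2.20 × √8.184 = 6.294 m.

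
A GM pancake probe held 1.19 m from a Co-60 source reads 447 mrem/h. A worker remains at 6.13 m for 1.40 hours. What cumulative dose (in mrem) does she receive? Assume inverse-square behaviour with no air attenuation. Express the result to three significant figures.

23.6 mrem

Since intensity falls as 1/r², rate at 6.13 m:
447 × (1.19/6.13)² = 447 × 0.03769 = 16.85 mrem/h.
Dose = rate × time = 16.85 mrem/h × 1.400 h = 23.59 mrem.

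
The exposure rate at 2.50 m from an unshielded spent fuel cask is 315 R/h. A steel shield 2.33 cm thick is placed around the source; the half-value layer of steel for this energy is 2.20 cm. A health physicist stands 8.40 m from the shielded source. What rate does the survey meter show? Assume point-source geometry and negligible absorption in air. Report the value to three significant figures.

Distance alone: (2.50/8.40)² = 0.08858, so 315 × 0.08858 = 27.90 R/h.
Shield: 2.33/2.20 = 1.059 half-value layers → attenuation 2^(−1.059) = 0.4800.
Combined: 27.90 × 0.4800 = 13.39 R/h.

13.4 R/h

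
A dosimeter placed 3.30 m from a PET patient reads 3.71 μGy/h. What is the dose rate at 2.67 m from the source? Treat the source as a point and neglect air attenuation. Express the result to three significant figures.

5.67 μGy/h

Intensity scales as (d₁/d₂)², so scaling from 3.30 m to 2.67 m:
3.71 × (3.30/2.67)² = 3.71 × 1.528 = 5.669 μGy/h.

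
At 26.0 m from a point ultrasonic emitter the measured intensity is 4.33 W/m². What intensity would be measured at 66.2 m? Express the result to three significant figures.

Using I₁d₁² = I₂d₂², scaling from 26.0 m to 66.2 m:
4.33 × (26.0/66.2)² = 4.33 × 0.1543 = 0.6681 W/m².

0.668 W/m²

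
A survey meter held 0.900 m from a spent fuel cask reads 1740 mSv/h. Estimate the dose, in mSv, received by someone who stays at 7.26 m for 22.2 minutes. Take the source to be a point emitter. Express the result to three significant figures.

By the inverse-square law, rate at 7.26 m:
(0.900/7.26)² = 0.01537, so 1740 × 0.01537 = 26.74 mSv/h.
Dose = rate × time = 26.74 mSv/h × 0.3700 h = 9.894 mSv.

9.89 mSv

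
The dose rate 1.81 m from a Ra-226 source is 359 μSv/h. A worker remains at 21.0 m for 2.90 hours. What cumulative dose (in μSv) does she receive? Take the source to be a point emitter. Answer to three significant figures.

7.73 μSv

Since intensity falls as 1/r², rate at 21.0 m:
(1.81/21.0)² = 0.007429, so 359 × 0.007429 = 2.667 μSv/h.
Dose = rate × time = 2.667 μSv/h × 2.900 h = 7.734 μSv.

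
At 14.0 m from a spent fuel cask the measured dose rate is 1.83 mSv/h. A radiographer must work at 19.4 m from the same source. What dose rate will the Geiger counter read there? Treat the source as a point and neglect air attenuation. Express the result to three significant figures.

0.953 mSv/h

Applying the 1/r² law, scaling from 14.0 m to 19.4 m:
1.83 × (14.0/19.4)² = 1.83 × 0.5208 = 0.9531 mSv/h.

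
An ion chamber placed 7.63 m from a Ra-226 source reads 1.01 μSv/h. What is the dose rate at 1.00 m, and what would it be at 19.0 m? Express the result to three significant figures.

Applying the 1/r² law,
At 1.00 m: (7.63/1.00)² = 58.22, so 1.01 × 58.22 = 58.80 μSv/h
At 19.0 m: (1.00/19.0)² = 0.002770, so 58.80 × 0.002770 = 0.1629 μSv/h.

58.8 μSv/h; 0.163 μSv/h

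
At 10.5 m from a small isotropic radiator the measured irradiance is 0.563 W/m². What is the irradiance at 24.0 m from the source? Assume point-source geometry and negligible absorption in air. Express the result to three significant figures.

By the inverse-square law, scaling from 10.5 m to 24.0 m:
0.563 × (10.5/24.0)² = 0.563 × 0.1914 = 0.1078 W/m².

0.108 W/m²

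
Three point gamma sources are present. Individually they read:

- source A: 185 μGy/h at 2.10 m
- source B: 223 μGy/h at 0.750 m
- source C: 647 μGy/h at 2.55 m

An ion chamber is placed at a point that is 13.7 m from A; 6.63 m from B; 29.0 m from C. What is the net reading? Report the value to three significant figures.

12.2 μGy/h

Each source contributes Iᵢ·(dᵢ/rᵢ)²; contributions add.
A: 185 × (2.10/13.7)² = 4.347 μGy/h
B: 223 × (0.750/6.63)² = 2.854 μGy/h
C: 647 × (2.55/29.0)² = 5.003 μGy/h
Total = 4.347 + 2.854 + 5.003 = 12.20 μGy/h.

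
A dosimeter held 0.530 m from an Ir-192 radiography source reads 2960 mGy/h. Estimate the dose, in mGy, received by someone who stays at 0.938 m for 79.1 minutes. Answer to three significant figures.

Since intensity falls as 1/r², rate at 0.938 m:
2960 × (0.530/0.938)² = 2960 × 0.3193 = 945.1 mGy/h.
Dose = rate × time = 945.1 mGy/h × 1.318 h = 1246 mGy.

1250 mGy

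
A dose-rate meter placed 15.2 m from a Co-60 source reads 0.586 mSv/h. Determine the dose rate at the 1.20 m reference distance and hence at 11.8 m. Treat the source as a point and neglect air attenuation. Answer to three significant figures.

Since intensity falls as 1/r²,
At 1.20 m: (15.2/1.20)² = 160.4, so 0.586 × 160.4 = 93.99 mSv/h
At 11.8 m: 93.99 × (1.20/11.8)² = 93.99 × 0.01034 = 0.9719 mSv/h.

94.0 mSv/h; 0.972 mSv/h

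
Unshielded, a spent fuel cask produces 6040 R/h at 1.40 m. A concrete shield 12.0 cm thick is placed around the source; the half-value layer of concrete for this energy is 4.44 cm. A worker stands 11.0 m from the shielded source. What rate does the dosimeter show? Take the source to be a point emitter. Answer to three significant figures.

Distance alone: (1.40/11.0)² = 0.01620, so 6040 × 0.01620 = 97.85 R/h.
Shield: 12.0/4.44 = 2.703 half-value layers → attenuation 2^(−2.703) = 0.1536.
Combined: 97.85 × 0.1536 = 15.03 R/h.

15.0 R/h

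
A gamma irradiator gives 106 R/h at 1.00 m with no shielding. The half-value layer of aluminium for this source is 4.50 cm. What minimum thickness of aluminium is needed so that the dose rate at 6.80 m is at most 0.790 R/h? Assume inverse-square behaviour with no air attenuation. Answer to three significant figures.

At 6.80 m, distance alone gives 106 × (1.00/6.80)² = 106 × 0.02163 = 2.293 R/h.
Further attenuation needed: 2.293/0.790 = 2.903.
n = log₂(2.903) = 1.538 half-value layers.
Thickness = 1.538 × 4.50 cm = 6.921 cm.

6.92 cm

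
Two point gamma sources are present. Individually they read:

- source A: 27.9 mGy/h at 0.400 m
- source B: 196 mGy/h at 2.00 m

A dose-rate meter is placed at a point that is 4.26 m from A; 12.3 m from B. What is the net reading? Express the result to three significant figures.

5.43 mGy/h

By superposition, sum each source's inverse-square contribution:
A: 27.9 × (0.400/4.26)² = 0.2460 mGy/h
B: 196 × (2.00/12.3)² = 5.182 mGy/h
Total = 0.2460 + 5.182 = 5.428 mGy/h.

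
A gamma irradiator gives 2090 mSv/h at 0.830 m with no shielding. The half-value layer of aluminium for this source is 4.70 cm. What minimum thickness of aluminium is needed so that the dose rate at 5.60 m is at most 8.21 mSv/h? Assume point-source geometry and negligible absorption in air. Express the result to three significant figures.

11.7 cm

At 5.60 m, distance alone gives (0.830/5.60)² = 0.02197, so 2090 × 0.02197 = 45.92 mSv/h.
Further attenuation needed: 45.92/8.21 = 5.593.
n = log₂(5.593) = 2.484 half-value layers.
Thickness = 2.484 × 4.70 cm = 11.67 cm.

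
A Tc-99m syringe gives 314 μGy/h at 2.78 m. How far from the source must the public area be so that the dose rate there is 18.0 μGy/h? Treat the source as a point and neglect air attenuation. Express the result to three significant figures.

11.6 m

By the inverse-square law, d₂ = d₁·√(I₁/I₂).
I₁/I₂ = 314/18.0 = 17.44, so d₂ = 2.78 × √17.44 = 11.61 m.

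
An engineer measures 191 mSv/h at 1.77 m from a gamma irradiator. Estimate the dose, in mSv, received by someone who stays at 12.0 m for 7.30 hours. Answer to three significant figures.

Using I₁d₁² = I₂d₂², rate at 12.0 m:
(1.77/12.0)² = 0.02176, so 191 × 0.02176 = 4.156 mSv/h.
Dose = rate × time = 4.156 mSv/h × 7.300 h = 30.34 mSv.

30.3 mSv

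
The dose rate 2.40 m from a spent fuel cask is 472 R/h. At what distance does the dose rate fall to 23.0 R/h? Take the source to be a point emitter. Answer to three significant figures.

Using I₁d₁² = I₂d₂², d₂ = d₁·√(I₁/I₂).
I₁/I₂ = 472/23.0 = 20.52, so d₂ = 2.40 × √20.52 = 10.87 m.

10.9 m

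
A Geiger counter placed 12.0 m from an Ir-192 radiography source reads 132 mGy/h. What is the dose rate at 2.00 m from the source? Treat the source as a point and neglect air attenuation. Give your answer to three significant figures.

Since intensity falls as 1/r², scaling from 12.0 m to 2.00 m:
(12.0/2.00)² = 36.00, so 132 × 36.00 = 4752 mGy/h.

4750 mGy/h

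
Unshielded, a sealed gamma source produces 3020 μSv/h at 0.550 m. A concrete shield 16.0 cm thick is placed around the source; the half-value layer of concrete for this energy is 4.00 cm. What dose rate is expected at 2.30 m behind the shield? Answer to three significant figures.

Distance alone: 3020 × (0.550/2.30)² = 3020 × 0.05718 = 172.7 μSv/h.
Shield: 16.0/4.00 = 4.000 half-value layers → attenuation 2^(−4.000) = 0.06250.
Combined: 172.7 × 0.06250 = 10.79 μSv/h.

10.8 μSv/h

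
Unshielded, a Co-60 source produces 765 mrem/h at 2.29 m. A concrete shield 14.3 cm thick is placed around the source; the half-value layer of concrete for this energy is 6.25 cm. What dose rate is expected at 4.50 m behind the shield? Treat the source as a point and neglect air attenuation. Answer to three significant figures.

Distance alone: 765 × (2.29/4.50)² = 765 × 0.2590 = 198.1 mrem/h.
Shield: 14.3/6.25 = 2.288 half-value layers → attenuation 2^(−2.288) = 0.2048.
Combined: 198.1 × 0.2048 = 40.57 mrem/h.

40.6 mrem/h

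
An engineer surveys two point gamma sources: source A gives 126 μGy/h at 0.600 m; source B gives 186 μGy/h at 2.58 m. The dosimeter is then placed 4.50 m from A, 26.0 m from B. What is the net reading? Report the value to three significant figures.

4.07 μGy/h

Each source contributes Iᵢ·(dᵢ/rᵢ)²; contributions add.
A: 126 × (0.600/4.50)² = 2.240 μGy/h
B: 186 × (2.58/26.0)² = 1.831 μGy/h
Total = 2.240 + 1.831 = 4.071 μGy/h.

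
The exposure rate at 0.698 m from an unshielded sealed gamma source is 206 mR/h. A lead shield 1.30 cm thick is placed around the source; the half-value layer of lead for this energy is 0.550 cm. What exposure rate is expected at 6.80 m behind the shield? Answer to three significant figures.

0.422 mR/h

Distance alone: 206 × (0.698/6.80)² = 206 × 0.01054 = 2.171 mR/h.
Shield: 1.30/0.550 = 2.364 half-value layers → attenuation 2^(−2.364) = 0.1943.
Combined: 2.171 × 0.1943 = 0.4218 mR/h.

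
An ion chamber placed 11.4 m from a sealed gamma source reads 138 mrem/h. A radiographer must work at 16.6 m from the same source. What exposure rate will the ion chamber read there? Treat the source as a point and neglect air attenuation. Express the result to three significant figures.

Intensity scales as (d₁/d₂)², so scaling from 11.4 m to 16.6 m:
138 × (11.4/16.6)² = 138 × 0.4716 = 65.08 mrem/h.

65.1 mrem/h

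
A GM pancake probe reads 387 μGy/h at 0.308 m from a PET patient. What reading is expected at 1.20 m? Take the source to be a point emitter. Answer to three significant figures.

By the inverse-square law, the rate at 1.20 m is
387 × (0.308/1.20)² = 387 × 0.06588 = 25.50 μGy/h.

25.5 μGy/h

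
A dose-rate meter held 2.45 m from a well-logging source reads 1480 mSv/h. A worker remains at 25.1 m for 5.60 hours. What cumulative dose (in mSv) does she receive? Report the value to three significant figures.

79.0 mSv

Intensity scales as (d₁/d₂)², so rate at 25.1 m:
1480 × (2.45/25.1)² = 1480 × 0.009528 = 14.10 mSv/h.
Dose = rate × time = 14.10 mSv/h × 5.600 h = 78.96 mSv.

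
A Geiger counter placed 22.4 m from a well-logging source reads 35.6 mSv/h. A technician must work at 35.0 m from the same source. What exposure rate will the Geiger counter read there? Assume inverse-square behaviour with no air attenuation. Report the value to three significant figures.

14.6 mSv/h

Since intensity falls as 1/r², scaling from 22.4 m to 35.0 m:
(22.4/35.0)² = 0.4096, so 35.6 × 0.4096 = 14.58 mSv/h.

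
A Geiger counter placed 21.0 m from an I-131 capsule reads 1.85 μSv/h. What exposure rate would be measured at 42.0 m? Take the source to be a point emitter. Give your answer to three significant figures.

By the inverse-square law, scaling from 21.0 m to 42.0 m:
(21.0/42.0)² = 0.2500, so 1.85 × 0.2500 = 0.4625 μSv/h.

0.463 μSv/h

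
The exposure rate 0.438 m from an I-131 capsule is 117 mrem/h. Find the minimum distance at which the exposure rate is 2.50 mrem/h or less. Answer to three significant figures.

3.00 m

Intensity scales as (d₁/d₂)², so d₂ = d₁·√(I₁/I₂).
I₁/I₂ = 117/2.50 = 46.80, so d₂ = 0.438 × √46.80 = 2.996 m.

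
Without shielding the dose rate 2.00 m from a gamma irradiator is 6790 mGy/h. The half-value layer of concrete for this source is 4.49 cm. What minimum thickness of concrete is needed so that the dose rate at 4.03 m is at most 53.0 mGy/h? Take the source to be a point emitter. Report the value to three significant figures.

At 4.03 m, distance alone gives 6790 × (2.00/4.03)² = 6790 × 0.2463 = 1672 mGy/h.
Further attenuation needed: 1672/53.0 = 31.55.
n = log₂(31.55) = 4.980 half-value layers.
Thickness = 4.980 × 4.49 cm = 22.36 cm.

22.4 cm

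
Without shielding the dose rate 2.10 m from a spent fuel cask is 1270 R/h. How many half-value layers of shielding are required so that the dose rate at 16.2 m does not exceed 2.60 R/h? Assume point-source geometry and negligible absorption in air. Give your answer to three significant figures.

At 16.2 m, distance alone gives (2.10/16.2)² = 0.01680, so 1270 × 0.01680 = 21.34 R/h.
Further attenuation needed: 21.34/2.60 = 8.208.
n = log₂(8.208) = 3.037 half-value layers.

3.04 half-value layers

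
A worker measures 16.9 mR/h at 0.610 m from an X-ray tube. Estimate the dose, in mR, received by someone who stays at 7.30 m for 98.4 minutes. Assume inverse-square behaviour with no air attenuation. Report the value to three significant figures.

Applying the 1/r² law, rate at 7.30 m:
16.9 × (0.610/7.30)² = 16.9 × 0.006983 = 0.1180 mR/h.
Dose = rate × time = 0.1180 mR/h × 1.640 h = 0.1935 mR.

0.194 mR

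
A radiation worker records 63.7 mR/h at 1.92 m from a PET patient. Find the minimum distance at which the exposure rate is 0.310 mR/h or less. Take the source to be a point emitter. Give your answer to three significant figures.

Using I₁d₁² = I₂d₂², d₂ = d₁·√(I₁/I₂).
I₁/I₂ = 63.7/0.310 = 205.5, so d₂ = 1.92 × √205.5 = 27.52 m.

27.5 m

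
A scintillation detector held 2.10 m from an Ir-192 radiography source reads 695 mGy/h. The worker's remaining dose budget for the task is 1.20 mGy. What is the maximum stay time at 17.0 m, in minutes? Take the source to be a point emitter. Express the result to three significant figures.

6.79 min

Intensity scales as (d₁/d₂)², so rate at 17.0 m:
695 × (2.10/17.0)² = 695 × 0.01526 = 10.61 mGy/h.
Stay time = 1.20 mGy ÷ 10.61 mGy/h = 0.1131 h = 6.786 min.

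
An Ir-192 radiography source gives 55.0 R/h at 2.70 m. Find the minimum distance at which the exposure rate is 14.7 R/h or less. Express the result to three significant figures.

Using I₁d₁² = I₂d₂², d₂ = d₁·√(I₁/I₂).
I₁/I₂ = 55.0/14.7 = 3.741, so d₂ = 2.70 × √3.741 = 5.222 m.

5.22 m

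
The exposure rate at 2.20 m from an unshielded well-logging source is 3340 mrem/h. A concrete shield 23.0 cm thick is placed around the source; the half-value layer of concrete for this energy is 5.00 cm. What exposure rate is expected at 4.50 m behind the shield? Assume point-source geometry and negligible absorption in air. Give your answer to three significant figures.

Distance alone: (2.20/4.50)² = 0.2390, so 3340 × 0.2390 = 798.3 mrem/h.
Shield: 23.0/5.00 = 4.600 half-value layers → attenuation 2^(−4.600) = 0.04123.
Combined: 798.3 × 0.04123 = 32.91 mrem/h.

32.9 mrem/h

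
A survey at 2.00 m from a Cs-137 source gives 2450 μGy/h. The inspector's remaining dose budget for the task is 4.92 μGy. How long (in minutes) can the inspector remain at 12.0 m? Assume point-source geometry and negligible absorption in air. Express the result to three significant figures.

4.34 min

By the inverse-square law, rate at 12.0 m:
(2.00/12.0)² = 0.02778, so 2450 × 0.02778 = 68.06 μGy/h.
Stay time = 4.92 μGy ÷ 68.06 μGy/h = 0.07229 h = 4.337 min.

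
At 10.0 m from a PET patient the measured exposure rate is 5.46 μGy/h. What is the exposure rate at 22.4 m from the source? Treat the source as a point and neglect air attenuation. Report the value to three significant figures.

Using I₁d₁² = I₂d₂², scaling from 10.0 m to 22.4 m:
(10.0/22.4)² = 0.1993, so 5.46 × 0.1993 = 1.088 μGy/h.

1.09 μGy/h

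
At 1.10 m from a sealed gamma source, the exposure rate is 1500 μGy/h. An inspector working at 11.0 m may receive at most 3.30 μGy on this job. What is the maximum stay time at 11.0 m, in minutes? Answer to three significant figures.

13.2 min

Since intensity falls as 1/r², rate at 11.0 m:
1500 × (1.10/11.0)² = 1500 × 0.01000 = 15.00 μGy/h.
Stay time = 3.30 μGy ÷ 15.00 μGy/h = 0.2200 h = 13.20 min.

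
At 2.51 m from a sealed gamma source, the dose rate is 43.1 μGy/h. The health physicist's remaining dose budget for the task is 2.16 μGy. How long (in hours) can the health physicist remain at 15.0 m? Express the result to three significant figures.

1.79 h

Applying the 1/r² law, rate at 15.0 m:
(2.51/15.0)² = 0.02800, so 43.1 × 0.02800 = 1.207 μGy/h.
Stay time = 2.16 μGy ÷ 1.207 μGy/h = 1.790 h.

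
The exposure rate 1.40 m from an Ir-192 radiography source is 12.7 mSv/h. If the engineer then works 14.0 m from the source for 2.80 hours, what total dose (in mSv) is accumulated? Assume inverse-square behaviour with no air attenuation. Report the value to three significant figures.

By the inverse-square law, rate at 14.0 m:
12.7 × (1.40/14.0)² = 12.7 × 0.01000 = 0.1270 mSv/h.
Dose = rate × time = 0.1270 mSv/h × 2.800 h = 0.3556 mSv.

0.356 mSv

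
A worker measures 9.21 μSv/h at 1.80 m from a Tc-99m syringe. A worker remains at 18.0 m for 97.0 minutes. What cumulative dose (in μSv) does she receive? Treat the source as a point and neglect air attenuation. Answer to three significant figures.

Since intensity falls as 1/r², rate at 18.0 m:
(1.80/18.0)² = 0.01000, so 9.21 × 0.01000 = 0.09210 μSv/h.
Dose = rate × time = 0.09210 μSv/h × 1.617 h = 0.1489 μSv.

0.149 μSv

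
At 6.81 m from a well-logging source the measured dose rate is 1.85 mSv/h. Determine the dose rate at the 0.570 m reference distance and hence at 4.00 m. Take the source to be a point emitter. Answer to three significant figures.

Since intensity falls as 1/r²,
At 0.570 m: 1.85 × (6.81/0.570)² = 1.85 × 142.7 = 264.0 mSv/h
At 4.00 m: 264.0 × (0.570/4.00)² = 264.0 × 0.02031 = 5.362 mSv/h.

264 mSv/h; 5.36 mSv/h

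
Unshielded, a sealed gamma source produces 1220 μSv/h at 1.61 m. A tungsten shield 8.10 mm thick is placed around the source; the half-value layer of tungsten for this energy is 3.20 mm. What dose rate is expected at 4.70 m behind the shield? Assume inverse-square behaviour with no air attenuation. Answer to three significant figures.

Distance alone: 1220 × (1.61/4.70)² = 1220 × 0.1173 = 143.1 μSv/h.
Shield: 8.10/3.20 = 2.531 half-value layers → attenuation 2^(−2.531) = 0.1730.
Combined: 143.1 × 0.1730 = 24.76 μSv/h.

24.8 μSv/h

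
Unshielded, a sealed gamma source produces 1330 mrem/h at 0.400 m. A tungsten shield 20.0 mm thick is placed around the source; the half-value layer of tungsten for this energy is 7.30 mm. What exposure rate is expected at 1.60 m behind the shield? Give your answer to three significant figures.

12.4 mrem/h

Distance alone: 1330 × (0.400/1.60)² = 1330 × 0.06250 = 83.12 mrem/h.
Shield: 20.0/7.30 = 2.740 half-value layers → attenuation 2^(−2.740) = 0.1497.
Combined: 83.12 × 0.1497 = 12.44 mrem/h.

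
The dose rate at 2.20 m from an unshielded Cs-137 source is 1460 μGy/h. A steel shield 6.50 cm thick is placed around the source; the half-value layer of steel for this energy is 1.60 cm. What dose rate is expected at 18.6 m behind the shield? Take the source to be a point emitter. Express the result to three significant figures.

1.22 μGy/h

Distance alone: 1460 × (2.20/18.6)² = 1460 × 0.01399 = 20.43 μGy/h.
Shield: 6.50/1.60 = 4.062 half-value layers → attenuation 2^(−4.062) = 0.05987.
Combined: 20.43 × 0.05987 = 1.223 μGy/h.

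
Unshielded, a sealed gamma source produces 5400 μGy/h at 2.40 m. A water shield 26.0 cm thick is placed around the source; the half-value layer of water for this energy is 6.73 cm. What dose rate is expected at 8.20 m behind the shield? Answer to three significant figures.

Distance alone: (2.40/8.20)² = 0.08566, so 5400 × 0.08566 = 462.6 μGy/h.
Shield: 26.0/6.73 = 3.863 half-value layers → attenuation 2^(−3.863) = 0.06873.
Combined: 462.6 × 0.06873 = 31.79 μGy/h.

31.8 μGy/h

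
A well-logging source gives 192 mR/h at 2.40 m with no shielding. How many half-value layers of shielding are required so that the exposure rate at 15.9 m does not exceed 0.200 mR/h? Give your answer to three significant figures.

At 15.9 m, distance alone gives (2.40/15.9)² = 0.02278, so 192 × 0.02278 = 4.374 mR/h.
Further attenuation needed: 4.374/0.200 = 21.87.
n = log₂(21.87) = 4.451 half-value layers.

4.45 half-value layers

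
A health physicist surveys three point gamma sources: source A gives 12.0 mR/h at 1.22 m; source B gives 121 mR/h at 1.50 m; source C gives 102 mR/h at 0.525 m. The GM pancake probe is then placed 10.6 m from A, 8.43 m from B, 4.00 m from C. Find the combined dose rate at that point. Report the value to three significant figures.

5.75 mR/h

Each source contributes Iᵢ·(dᵢ/rᵢ)²; contributions add.
A: 12.0 × (1.22/10.6)² = 0.1590 mR/h
B: 121 × (1.50/8.43)² = 3.831 mR/h
C: 102 × (0.525/4.00)² = 1.757 mR/h
Total = 0.1590 + 3.831 + 1.757 = 5.747 mR/h.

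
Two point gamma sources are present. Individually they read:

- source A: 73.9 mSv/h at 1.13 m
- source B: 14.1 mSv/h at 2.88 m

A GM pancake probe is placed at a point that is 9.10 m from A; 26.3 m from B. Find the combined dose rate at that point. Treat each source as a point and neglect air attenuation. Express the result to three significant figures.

By superposition, sum each source's inverse-square contribution:
A: 73.9 × (1.13/9.10)² = 1.140 mSv/h
B: 14.1 × (2.88/26.3)² = 0.1691 mSv/h
Total = 1.140 + 0.1691 = 1.309 mSv/h.

1.31 mSv/h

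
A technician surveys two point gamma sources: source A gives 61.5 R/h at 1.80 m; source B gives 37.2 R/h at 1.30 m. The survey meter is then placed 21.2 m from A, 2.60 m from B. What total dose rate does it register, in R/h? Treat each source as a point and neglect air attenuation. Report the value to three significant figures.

Each source contributes Iᵢ·(dᵢ/rᵢ)²; contributions add.
A: 61.5 × (1.80/21.2)² = 0.4434 R/h
B: 37.2 × (1.30/2.60)² = 9.300 R/h
Total = 0.4434 + 9.300 = 9.743 R/h.

9.74 R/h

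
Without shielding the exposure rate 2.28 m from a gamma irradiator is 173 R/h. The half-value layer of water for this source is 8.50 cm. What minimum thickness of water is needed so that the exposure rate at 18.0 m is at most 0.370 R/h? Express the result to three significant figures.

At 18.0 m, distance alone gives (2.28/18.0)² = 0.01604, so 173 × 0.01604 = 2.775 R/h.
Further attenuation needed: 2.775/0.370 = 7.500.
n = log₂(7.500) = 2.907 half-value layers.
Thickness = 2.907 × 8.50 cm = 24.71 cm.

24.7 cm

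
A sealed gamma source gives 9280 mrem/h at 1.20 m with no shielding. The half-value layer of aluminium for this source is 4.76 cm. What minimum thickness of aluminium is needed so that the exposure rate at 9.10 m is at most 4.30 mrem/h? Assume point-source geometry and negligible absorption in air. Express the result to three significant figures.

At 9.10 m, distance alone gives 9280 × (1.20/9.10)² = 9280 × 0.01739 = 161.4 mrem/h.
Further attenuation needed: 161.4/4.30 = 37.53.
n = log₂(37.53) = 5.230 half-value layers.
Thickness = 5.230 × 4.76 cm = 24.89 cm.

24.9 cm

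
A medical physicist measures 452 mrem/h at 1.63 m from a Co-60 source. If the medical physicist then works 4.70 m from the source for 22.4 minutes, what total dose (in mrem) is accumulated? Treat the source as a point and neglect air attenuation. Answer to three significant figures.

20.3 mrem

Intensity scales as (d₁/d₂)², so rate at 4.70 m:
(1.63/4.70)² = 0.1203, so 452 × 0.1203 = 54.38 mrem/h.
Dose = rate × time = 54.38 mrem/h × 0.3733 h = 20.30 mrem.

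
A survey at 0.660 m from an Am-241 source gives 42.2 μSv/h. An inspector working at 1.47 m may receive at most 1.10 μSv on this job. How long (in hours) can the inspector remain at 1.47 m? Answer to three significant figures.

Applying the 1/r² law, rate at 1.47 m:
(0.660/1.47)² = 0.2016, so 42.2 × 0.2016 = 8.508 μSv/h.
Stay time = 1.10 μSv ÷ 8.508 μSv/h = 0.1293 h.

0.129 h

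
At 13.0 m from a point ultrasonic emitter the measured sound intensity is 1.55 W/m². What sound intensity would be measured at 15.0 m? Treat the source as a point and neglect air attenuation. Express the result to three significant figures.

1.16 W/m²

By the inverse-square law, scaling from 13.0 m to 15.0 m:
1.55 × (13.0/15.0)² = 1.55 × 0.7511 = 1.164 W/m².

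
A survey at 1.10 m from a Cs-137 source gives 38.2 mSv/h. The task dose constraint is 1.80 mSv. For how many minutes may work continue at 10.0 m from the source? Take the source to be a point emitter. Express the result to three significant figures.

234 min

Applying the 1/r² law, rate at 10.0 m:
(1.10/10.0)² = 0.01210, so 38.2 × 0.01210 = 0.4622 mSv/h.
Stay time = 1.80 mSv ÷ 0.4622 mSv/h = 3.894 h = 233.6 min.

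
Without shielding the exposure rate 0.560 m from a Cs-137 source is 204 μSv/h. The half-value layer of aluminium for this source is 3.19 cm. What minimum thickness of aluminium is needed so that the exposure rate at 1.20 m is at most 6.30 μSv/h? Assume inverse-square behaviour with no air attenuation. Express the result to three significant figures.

8.99 cm

At 1.20 m, distance alone gives 204 × (0.560/1.20)² = 204 × 0.2178 = 44.43 μSv/h.
Further attenuation needed: 44.43/6.30 = 7.052.
n = log₂(7.052) = 2.818 half-value layers.
Thickness = 2.818 × 3.19 cm = 8.989 cm.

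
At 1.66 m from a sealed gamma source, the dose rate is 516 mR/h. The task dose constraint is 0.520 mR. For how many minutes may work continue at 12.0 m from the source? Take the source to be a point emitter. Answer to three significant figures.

Applying the 1/r² law, rate at 12.0 m:
(1.66/12.0)² = 0.01914, so 516 × 0.01914 = 9.876 mR/h.
Stay time = 0.520 mR ÷ 9.876 mR/h = 0.05265 h = 3.159 min.

3.16 min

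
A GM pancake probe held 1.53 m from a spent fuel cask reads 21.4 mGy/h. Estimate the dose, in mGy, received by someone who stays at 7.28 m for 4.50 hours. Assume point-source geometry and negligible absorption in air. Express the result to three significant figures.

4.25 mGy

Using I₁d₁² = I₂d₂², rate at 7.28 m:
21.4 × (1.53/7.28)² = 21.4 × 0.04417 = 0.9452 mGy/h.
Dose = rate × time = 0.9452 mGy/h × 4.500 h = 4.253 mGy.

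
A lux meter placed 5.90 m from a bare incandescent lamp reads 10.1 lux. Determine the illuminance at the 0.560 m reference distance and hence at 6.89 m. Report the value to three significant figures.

1120 lux; 7.41 lux

Applying the 1/r² law,
At 0.560 m: (5.90/0.560)² = 111.0, so 10.1 × 111.0 = 1121 lux
At 6.89 m: 1121 × (0.560/6.89)² = 1121 × 0.006606 = 7.405 lux.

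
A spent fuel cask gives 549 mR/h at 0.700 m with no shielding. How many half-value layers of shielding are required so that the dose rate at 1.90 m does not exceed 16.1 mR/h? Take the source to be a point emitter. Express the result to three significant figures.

At 1.90 m, distance alone gives (0.700/1.90)² = 0.1357, so 549 × 0.1357 = 74.50 mR/h.
Further attenuation needed: 74.50/16.1 = 4.627.
n = log₂(4.627) = 2.210 half-value layers.

2.21 half-value layers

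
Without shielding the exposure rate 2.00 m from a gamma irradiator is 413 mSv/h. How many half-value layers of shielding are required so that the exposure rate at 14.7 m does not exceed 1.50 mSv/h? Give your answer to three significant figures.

2.35 half-value layers

At 14.7 m, distance alone gives (2.00/14.7)² = 0.01851, so 413 × 0.01851 = 7.645 mSv/h.
Further attenuation needed: 7.645/1.50 = 5.097.
n = log₂(5.097) = 2.350 half-value layers.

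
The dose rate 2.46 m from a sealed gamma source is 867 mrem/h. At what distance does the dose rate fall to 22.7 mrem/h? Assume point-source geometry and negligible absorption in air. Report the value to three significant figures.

15.2 m

Intensity scales as (d₁/d₂)², so d₂ = d₁·√(I₁/I₂).
I₁/I₂ = 867/22.7 = 38.19, so d₂ = 2.46 × √38.19 = 15.20 m.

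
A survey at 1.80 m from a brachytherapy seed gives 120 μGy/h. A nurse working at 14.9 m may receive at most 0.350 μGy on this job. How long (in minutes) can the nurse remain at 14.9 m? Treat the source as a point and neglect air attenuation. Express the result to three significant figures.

12.0 min

Since intensity falls as 1/r², rate at 14.9 m:
(1.80/14.9)² = 0.01459, so 120 × 0.01459 = 1.751 μGy/h.
Stay time = 0.350 μGy ÷ 1.751 μGy/h = 0.1999 h = 11.99 min.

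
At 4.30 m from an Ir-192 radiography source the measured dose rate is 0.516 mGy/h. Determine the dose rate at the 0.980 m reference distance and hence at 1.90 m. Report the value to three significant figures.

9.93 mGy/h; 2.64 mGy/h

Using I₁d₁² = I₂d₂²,
At 0.980 m: 0.516 × (4.30/0.980)² = 0.516 × 19.25 = 9.933 mGy/h
At 1.90 m: 9.933 × (0.980/1.90)² = 9.933 × 0.2660 = 2.642 mGy/h.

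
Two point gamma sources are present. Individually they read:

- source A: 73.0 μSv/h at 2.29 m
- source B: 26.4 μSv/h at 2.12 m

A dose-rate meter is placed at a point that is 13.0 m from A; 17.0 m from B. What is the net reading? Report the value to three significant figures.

2.68 μSv/h

By superposition, sum each source's inverse-square contribution:
A: 73.0 × (2.29/13.0)² = 2.265 μSv/h
B: 26.4 × (2.12/17.0)² = 0.4106 μSv/h
Total = 2.265 + 0.4106 = 2.676 μSv/h.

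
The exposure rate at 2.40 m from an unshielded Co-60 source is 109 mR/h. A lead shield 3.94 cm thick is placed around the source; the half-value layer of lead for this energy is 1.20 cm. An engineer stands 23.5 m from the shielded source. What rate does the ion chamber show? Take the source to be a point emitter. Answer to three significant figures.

0.117 mR/h

Distance alone: 109 × (2.40/23.5)² = 109 × 0.01043 = 1.137 mR/h.
Shield: 3.94/1.20 = 3.283 half-value layers → attenuation 2^(−3.283) = 0.1027.
Combined: 1.137 × 0.1027 = 0.1168 mR/h.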